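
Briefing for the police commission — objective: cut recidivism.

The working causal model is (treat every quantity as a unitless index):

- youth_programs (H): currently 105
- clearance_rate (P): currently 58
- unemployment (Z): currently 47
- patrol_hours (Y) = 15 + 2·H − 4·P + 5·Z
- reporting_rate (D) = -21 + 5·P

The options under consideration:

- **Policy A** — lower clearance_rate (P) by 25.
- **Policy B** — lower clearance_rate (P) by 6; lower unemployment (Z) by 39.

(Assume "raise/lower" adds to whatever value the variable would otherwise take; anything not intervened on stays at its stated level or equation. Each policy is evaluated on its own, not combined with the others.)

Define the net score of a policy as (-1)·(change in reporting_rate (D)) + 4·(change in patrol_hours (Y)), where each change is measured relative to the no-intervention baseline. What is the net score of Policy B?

Baseline:
  H = 105
  P = 58
  Z = 47
  Y = 15 + 2·105 − 4·58 + 5·47 = 228
  D = -21 + 5·58 = 269
Policy B (P − 6, Z − 39):
  H = 105
  P = 58 − 6 = 52
  Z = 47 − 39 = 8
  Y = 15 + 2·105 − 4·52 + 5·8 = 57
  D = -21 + 5·52 = 239
ΔD = 239 − 269 = -30; ΔY = 57 − 228 = -171
Score = (-1)·(-30) + 4·(-171) = -654

-654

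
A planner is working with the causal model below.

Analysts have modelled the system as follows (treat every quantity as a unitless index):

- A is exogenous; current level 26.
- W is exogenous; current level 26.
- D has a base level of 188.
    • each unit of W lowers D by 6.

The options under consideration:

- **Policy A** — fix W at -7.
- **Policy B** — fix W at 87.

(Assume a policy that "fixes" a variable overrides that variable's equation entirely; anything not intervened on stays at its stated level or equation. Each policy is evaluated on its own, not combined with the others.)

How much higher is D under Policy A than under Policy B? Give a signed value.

Policy A (W := -7):
  W = -7
  D = 188 − 6·(-7) = 230
Policy B (W := 87):
  W = 87
  D = 188 − 6·87 = -334
D: 230 − (-334) = 564

564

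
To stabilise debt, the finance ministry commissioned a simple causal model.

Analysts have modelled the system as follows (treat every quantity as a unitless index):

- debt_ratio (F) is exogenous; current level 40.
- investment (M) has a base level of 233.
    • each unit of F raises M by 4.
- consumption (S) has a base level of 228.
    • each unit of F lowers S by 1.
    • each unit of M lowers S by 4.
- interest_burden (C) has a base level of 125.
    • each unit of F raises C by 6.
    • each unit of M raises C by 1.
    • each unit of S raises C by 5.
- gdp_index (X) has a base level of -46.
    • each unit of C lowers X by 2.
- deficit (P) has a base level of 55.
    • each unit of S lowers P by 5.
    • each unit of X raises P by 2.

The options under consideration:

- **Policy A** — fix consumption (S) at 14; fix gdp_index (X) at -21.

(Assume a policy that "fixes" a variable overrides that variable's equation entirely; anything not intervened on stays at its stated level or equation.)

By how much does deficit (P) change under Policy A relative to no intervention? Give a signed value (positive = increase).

-31588

Baseline:
  F = 40
  M = 233 + 4·40 = 393
  S = 228 − 40 − 4·393 = -1384
  C = 125 + 6·40 + 393 + 5·(-1384) = -6162
  X = -46 − 2·(-6162) = 12278
  P = 55 − 5·(-1384) + 2·12278 = 31531
Policy A (S := 14, X := -21):
  F = 40
  M = 233 + 4·40 = 393
  S = 14
  C = 125 + 6·40 + 393 + 5·14 = 828
  X = -21
  P = 55 − 5·14 + 2·(-21) = -57
Change in P: -57 − 31531 = -31588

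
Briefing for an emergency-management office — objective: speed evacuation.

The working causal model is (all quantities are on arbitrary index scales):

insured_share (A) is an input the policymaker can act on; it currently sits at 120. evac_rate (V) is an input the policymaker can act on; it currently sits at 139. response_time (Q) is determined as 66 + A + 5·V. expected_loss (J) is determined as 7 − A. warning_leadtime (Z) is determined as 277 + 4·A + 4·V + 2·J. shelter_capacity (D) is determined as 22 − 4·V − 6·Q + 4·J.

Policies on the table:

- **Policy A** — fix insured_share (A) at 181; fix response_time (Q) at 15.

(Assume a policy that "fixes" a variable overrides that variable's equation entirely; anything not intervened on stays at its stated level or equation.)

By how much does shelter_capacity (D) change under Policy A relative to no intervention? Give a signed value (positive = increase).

4952

Baseline:
  A = 120
  V = 139
  Q = 66 + 120 + 5·139 = 881
  J = 7 − 120 = -113
  D = 22 − 4·139 − 6·881 + 4·(-113) = -6272
Policy A (A := 181, Q := 15):
  A = 181
  V = 139
  Q = 15
  J = 7 − 181 = -174
  D = 22 − 4·139 − 6·15 + 4·(-174) = -1320
Change in D: -1320 − (-6272) = 4952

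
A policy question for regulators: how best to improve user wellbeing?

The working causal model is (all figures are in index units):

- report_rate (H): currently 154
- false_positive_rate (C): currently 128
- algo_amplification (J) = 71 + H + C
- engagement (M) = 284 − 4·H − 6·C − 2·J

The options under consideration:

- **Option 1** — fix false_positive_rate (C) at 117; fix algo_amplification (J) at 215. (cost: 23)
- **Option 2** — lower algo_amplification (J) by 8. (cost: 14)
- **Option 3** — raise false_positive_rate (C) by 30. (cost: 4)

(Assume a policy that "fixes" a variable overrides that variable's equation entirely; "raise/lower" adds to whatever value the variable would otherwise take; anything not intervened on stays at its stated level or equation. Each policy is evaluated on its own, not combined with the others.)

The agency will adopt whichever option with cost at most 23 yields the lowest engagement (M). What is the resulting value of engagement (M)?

Option 1 (C := 117, J := 215):
  H = 154
  C = 117
  J = 215
  M = 284 − 4·154 − 6·117 − 2·215 = -1464
Option 2 (J − 8):
  H = 154
  C = 128
  J = 71 + 154 + 128 (−8 from intervention) = 345
  M = 284 − 4·154 − 6·128 − 2·345 = -1790
Option 3 (C + 30):
  H = 154
  C = 128 + 30 = 158
  J = 71 + 154 + 158 = 383
  M = 284 − 4·154 − 6·158 − 2·383 = -2046
Comparing — Option 1: M=-1464, Option 2: M=-1790, Option 3: M=-2046. Lowest is -2046 (Option 3).

-2046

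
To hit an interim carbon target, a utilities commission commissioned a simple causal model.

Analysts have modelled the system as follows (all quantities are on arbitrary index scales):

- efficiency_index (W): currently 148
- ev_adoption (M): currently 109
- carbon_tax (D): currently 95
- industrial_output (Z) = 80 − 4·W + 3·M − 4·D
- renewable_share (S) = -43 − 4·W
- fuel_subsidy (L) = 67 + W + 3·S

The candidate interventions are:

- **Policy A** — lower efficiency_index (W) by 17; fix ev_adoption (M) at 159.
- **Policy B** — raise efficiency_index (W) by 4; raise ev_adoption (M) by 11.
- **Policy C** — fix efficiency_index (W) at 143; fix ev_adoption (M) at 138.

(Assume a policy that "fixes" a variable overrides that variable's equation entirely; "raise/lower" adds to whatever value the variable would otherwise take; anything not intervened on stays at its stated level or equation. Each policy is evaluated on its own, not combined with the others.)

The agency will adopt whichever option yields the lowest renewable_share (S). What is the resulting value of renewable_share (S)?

-651

Policy A (W − 17, M := 159):
  W = 148 − 17 = 131
  S = -43 − 4·131 = -567
Policy B (W + 4, M + 11):
  W = 148 + 4 = 152
  S = -43 − 4·152 = -651
Policy C (W := 143, M := 138):
  W = 143
  S = -43 − 4·143 = -615
Comparing — Policy A: S=-567, Policy B: S=-651, Policy C: S=-615. Lowest is -651 (Policy B).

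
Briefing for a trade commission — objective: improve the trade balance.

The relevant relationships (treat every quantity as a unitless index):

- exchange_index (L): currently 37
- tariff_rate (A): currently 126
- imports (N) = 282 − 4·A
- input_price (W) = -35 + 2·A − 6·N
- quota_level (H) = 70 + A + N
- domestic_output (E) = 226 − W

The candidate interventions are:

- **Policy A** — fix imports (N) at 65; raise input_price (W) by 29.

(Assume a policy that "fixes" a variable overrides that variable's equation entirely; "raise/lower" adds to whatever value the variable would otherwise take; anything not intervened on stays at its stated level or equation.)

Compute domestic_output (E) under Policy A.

Policy A (N := 65, W + 29):
  A = 126
  N = 65
  W = -35 + 2·126 − 6·65 (+29 from intervention) = -144
  E = 226 − (-144) = 370

370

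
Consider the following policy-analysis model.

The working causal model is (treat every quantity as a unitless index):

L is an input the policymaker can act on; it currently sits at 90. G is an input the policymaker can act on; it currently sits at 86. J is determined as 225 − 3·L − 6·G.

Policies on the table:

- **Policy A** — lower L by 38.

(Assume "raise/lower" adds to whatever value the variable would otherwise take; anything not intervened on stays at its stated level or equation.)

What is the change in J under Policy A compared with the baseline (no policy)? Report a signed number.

Baseline:
  L = 90
  G = 86
  J = 225 − 3·90 − 6·86 = -561
Policy A (L − 38):
  L = 90 − 38 = 52
  G = 86
  J = 225 − 3·52 − 6·86 = -447
Change in J: -447 − (-561) = 114

114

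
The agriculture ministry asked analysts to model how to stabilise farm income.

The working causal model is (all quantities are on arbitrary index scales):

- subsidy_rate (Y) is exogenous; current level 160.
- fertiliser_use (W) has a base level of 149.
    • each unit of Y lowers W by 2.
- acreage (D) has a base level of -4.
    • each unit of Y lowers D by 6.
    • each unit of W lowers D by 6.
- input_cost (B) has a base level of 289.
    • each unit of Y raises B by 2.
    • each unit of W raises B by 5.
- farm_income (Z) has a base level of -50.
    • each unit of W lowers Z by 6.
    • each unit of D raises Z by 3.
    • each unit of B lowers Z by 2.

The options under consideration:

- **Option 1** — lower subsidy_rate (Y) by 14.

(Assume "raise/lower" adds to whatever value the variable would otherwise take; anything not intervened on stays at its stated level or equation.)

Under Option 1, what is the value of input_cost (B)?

Option 1 (Y − 14):
  Y = 160 − 14 = 146
  W = 149 − 2·146 = -143
  B = 289 + 2·146 + 5·(-143) = -134

-134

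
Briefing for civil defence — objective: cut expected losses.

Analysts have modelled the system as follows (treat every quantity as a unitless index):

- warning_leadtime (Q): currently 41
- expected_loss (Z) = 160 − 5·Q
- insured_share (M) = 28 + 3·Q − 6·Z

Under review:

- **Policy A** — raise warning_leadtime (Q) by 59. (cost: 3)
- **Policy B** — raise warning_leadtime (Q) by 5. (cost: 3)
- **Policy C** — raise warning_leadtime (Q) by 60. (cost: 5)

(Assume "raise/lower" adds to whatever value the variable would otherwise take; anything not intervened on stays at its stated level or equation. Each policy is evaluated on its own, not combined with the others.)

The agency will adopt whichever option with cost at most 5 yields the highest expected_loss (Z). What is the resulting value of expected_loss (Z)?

-70

Policy A (Q + 59):
  Q = 41 + 59 = 100
  Z = 160 − 5·100 = -340
Policy B (Q + 5):
  Q = 41 + 5 = 46
  Z = 160 − 5·46 = -70
Policy C (Q + 60):
  Q = 41 + 60 = 101
  Z = 160 − 5·101 = -345
Comparing — Policy A: Z=-340, Policy B: Z=-70, Policy C: Z=-345. Highest is -70 (Policy B).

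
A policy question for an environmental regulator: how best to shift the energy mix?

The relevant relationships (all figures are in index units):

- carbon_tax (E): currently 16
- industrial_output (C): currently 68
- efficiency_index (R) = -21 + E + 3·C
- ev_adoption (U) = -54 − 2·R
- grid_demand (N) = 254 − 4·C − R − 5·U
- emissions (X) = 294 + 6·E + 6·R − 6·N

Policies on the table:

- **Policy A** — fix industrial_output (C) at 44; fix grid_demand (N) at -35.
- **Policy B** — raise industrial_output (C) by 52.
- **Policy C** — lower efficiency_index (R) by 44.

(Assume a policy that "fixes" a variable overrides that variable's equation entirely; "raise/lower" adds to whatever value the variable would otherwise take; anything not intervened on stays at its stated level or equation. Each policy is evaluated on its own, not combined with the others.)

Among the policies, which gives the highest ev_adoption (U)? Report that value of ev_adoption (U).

Policy A (C := 44, N := -35):
  E = 16
  C = 44
  R = -21 + 16 + 3·44 = 127
  U = -54 − 2·127 = -308
Policy B (C + 52):
  E = 16
  C = 68 + 52 = 120
  R = -21 + 16 + 3·120 = 355
  U = -54 − 2·355 = -764
Policy C (R − 44):
  E = 16
  C = 68
  R = -21 + 16 + 3·68 (−44 from intervention) = 155
  U = -54 − 2·155 = -364
Comparing — Policy A: U=-308, Policy B: U=-764, Policy C: U=-364. Highest is -308 (Policy A).

-308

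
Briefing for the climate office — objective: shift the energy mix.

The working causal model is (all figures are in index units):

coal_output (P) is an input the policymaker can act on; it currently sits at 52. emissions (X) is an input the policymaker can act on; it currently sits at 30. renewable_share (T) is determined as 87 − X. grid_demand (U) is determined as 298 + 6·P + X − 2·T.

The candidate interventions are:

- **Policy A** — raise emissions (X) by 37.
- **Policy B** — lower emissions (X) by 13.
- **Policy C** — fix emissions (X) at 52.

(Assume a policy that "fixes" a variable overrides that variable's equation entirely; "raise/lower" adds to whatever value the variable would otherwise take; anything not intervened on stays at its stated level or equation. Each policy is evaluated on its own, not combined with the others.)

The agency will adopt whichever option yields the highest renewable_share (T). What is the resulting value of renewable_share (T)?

Policy A (X + 37):
  X = 30 + 37 = 67
  T = 87 − 67 = 20
Policy B (X − 13):
  X = 30 − 13 = 17
  T = 87 − 17 = 70
Policy C (X := 52):
  X = 52
  T = 87 − 52 = 35
Comparing — Policy A: T=20, Policy B: T=70, Policy C: T=35. Highest is 70 (Policy B).

70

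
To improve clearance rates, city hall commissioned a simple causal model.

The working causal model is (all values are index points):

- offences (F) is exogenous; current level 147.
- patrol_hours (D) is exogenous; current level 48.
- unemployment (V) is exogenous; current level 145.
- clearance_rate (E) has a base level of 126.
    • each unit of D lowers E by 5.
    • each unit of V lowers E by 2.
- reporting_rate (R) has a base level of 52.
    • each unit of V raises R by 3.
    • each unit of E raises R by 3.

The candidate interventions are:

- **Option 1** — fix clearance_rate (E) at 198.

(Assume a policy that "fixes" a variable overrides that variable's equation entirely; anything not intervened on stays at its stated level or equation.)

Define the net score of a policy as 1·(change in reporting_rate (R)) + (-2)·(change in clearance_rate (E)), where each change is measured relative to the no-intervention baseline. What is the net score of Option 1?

602

Baseline:
  D = 48
  V = 145
  E = 126 − 5·48 − 2·145 = -404
  R = 52 + 3·145 + 3·(-404) = -725
Option 1 (E := 198):
  D = 48
  V = 145
  E = 198
  R = 52 + 3·145 + 3·198 = 1081
ΔR = 1081 − (-725) = 1806; ΔE = 198 − (-404) = 602
Score = 1·1806 + (-2)·602 = 602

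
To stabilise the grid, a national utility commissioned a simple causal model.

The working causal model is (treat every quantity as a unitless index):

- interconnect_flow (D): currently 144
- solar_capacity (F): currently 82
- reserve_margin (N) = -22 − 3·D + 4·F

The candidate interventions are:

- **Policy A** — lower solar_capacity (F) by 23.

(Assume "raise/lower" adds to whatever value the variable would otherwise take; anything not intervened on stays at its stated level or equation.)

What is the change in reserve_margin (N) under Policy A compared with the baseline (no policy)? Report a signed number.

-92

Baseline:
  D = 144
  F = 82
  N = -22 − 3·144 + 4·82 = -126
Policy A (F − 23):
  D = 144
  F = 82 − 23 = 59
  N = -22 − 3·144 + 4·59 = -218
Change in N: -218 − (-126) = -92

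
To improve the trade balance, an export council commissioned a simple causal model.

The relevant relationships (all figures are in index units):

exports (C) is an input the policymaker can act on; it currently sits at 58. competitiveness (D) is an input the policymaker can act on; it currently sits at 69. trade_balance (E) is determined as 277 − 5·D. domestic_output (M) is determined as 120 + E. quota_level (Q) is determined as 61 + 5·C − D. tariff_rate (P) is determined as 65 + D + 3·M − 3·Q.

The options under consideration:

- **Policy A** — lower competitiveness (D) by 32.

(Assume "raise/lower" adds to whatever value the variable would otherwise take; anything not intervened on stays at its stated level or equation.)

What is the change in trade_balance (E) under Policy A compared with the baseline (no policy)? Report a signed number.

Baseline:
  D = 69
  E = 277 − 5·69 = -68
Policy A (D − 32):
  D = 69 − 32 = 37
  E = 277 − 5·37 = 92
Change in E: 92 − (-68) = 160

160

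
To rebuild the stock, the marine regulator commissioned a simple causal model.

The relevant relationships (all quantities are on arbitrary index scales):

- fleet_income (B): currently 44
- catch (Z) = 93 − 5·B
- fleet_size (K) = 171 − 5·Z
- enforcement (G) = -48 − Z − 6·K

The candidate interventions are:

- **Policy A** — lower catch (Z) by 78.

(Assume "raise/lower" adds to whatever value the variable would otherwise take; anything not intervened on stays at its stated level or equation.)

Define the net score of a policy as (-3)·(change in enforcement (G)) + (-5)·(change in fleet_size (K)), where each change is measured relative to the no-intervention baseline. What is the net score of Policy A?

4836

Baseline:
  B = 44
  Z = 93 − 5·44 = -127
  K = 171 − 5·(-127) = 806
  G = -48 − (-127) − 6·806 = -4757
Policy A (Z − 78):
  B = 44
  Z = 93 − 5·44 (−78 from intervention) = -205
  K = 171 − 5·(-205) = 1196
  G = -48 − (-205) − 6·1196 = -7019
ΔG = -7019 − (-4757) = -2262; ΔK = 1196 − 806 = 390
Score = (-3)·(-2262) + (-5)·390 = 4836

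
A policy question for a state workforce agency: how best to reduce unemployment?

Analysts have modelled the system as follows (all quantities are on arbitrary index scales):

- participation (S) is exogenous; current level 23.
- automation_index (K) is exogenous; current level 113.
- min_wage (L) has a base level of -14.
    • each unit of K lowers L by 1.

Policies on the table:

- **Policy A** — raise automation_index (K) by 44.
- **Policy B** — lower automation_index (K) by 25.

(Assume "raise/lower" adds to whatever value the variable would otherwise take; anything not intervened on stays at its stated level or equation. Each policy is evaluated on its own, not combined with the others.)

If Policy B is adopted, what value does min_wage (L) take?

-102

Policy B (K − 25):
  K = 113 − 25 = 88
  L = -14 − 88 = -102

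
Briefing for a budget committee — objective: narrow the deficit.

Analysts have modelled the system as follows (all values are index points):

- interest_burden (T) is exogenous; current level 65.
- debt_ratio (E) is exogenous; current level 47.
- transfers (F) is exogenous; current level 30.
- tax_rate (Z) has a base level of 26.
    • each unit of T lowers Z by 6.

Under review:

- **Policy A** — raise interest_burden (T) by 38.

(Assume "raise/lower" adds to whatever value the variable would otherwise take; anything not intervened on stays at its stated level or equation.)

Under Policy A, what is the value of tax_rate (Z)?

-592

Policy A (T + 38):
  T = 65 + 38 = 103
  Z = 26 − 6·103 = -592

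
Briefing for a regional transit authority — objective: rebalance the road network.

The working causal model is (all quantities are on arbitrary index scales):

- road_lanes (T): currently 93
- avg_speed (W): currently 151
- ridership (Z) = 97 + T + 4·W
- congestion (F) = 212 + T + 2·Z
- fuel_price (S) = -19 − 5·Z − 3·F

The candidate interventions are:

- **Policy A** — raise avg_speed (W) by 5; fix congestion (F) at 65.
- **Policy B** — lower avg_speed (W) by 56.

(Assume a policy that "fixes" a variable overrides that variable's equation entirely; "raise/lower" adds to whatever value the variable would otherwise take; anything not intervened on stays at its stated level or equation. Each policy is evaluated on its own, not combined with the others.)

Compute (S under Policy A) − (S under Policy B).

Policy A (W + 5, F := 65):
  T = 93
  W = 151 + 5 = 156
  Z = 97 + 93 + 4·156 = 814
  F = 65
  S = -19 − 5·814 − 3·65 = -4284
Policy B (W − 56):
  T = 93
  W = 151 − 56 = 95
  Z = 97 + 93 + 4·95 = 570
  F = 212 + 93 + 2·570 = 1445
  S = -19 − 5·570 − 3·1445 = -7204
S: -4284 − (-7204) = 2920

2920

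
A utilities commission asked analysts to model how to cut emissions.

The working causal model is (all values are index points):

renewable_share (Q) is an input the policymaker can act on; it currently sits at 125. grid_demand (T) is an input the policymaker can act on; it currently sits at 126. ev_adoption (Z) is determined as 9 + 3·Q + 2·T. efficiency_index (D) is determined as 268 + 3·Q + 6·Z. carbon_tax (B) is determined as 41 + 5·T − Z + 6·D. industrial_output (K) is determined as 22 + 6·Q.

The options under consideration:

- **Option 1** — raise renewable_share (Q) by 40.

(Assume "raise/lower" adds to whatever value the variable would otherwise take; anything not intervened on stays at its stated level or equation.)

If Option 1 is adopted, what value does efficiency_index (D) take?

Option 1 (Q + 40):
  Q = 125 + 40 = 165
  T = 126
  Z = 9 + 3·165 + 2·126 = 756
  D = 268 + 3·165 + 6·756 = 5299

5299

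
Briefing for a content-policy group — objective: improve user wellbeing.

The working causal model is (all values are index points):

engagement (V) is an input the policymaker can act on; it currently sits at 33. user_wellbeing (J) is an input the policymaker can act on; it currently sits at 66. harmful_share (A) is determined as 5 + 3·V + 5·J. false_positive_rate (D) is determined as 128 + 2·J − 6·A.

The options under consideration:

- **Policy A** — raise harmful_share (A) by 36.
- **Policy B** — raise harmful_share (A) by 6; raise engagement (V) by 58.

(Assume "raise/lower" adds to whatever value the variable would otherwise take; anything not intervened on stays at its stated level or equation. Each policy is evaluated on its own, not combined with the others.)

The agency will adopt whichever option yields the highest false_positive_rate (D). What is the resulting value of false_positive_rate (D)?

-2560

Policy A (A + 36):
  V = 33
  J = 66
  A = 5 + 3·33 + 5·66 (+36 from intervention) = 470
  D = 128 + 2·66 − 6·470 = -2560
Policy B (A + 6, V + 58):
  V = 33 + 58 = 91
  J = 66
  A = 5 + 3·91 + 5·66 (+6 from intervention) = 614
  D = 128 + 2·66 − 6·614 = -3424
Comparing — Policy A: D=-2560, Policy B: D=-3424. Highest is -2560 (Policy A).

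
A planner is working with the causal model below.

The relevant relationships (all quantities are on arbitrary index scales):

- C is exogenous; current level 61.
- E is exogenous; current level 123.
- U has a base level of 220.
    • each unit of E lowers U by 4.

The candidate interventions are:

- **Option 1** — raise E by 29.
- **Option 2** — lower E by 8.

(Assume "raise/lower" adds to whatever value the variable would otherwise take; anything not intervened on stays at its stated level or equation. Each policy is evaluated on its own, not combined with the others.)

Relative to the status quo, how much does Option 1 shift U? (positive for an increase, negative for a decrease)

Baseline:
  E = 123
  U = 220 − 4·123 = -272
Option 1 (E + 29):
  E = 123 + 29 = 152
  U = 220 − 4·152 = -388
Change in U: -388 − (-272) = -116

-116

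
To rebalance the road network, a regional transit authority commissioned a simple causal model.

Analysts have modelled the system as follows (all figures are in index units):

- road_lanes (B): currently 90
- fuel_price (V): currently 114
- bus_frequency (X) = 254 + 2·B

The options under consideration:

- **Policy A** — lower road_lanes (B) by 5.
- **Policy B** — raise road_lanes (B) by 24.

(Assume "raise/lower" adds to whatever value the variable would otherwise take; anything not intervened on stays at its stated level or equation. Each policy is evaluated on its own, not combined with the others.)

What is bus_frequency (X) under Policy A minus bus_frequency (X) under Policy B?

Policy A (B − 5):
  B = 90 − 5 = 85
  X = 254 + 2·85 = 424
Policy B (B + 24):
  B = 90 + 24 = 114
  X = 254 + 2·114 = 482
X: 424 − 482 = -58

-58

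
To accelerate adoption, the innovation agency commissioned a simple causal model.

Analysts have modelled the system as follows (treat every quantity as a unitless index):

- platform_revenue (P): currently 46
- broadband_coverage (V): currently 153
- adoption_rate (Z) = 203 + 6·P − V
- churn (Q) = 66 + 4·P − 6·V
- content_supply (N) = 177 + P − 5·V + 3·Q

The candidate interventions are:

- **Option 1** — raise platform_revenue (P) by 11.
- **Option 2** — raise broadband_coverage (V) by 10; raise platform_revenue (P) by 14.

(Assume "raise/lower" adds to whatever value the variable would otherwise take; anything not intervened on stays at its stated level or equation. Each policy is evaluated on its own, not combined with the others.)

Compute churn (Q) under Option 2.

Option 2 (V + 10, P + 14):
  P = 46 + 14 = 60
  V = 153 + 10 = 163
  Q = 66 + 4·60 − 6·163 = -672

-672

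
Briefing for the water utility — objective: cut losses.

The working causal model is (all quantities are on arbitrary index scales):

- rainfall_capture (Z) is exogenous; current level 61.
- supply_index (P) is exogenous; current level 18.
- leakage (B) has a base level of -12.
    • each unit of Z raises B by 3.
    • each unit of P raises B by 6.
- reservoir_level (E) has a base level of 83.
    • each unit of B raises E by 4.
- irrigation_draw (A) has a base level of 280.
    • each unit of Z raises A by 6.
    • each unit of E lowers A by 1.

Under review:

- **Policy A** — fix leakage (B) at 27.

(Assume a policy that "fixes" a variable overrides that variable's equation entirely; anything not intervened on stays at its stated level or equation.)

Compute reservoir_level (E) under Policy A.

191

Policy A (B := 27):
  Z = 61
  P = 18
  B = 27
  E = 83 + 4·27 = 191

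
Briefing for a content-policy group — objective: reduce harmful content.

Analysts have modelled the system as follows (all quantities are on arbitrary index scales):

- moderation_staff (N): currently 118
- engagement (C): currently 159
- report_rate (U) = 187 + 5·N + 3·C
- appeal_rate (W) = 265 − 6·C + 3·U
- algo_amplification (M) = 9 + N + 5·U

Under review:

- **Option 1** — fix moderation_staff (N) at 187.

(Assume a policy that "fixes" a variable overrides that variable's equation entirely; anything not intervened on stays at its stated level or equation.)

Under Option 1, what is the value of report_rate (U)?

1599

Option 1 (N := 187):
  N = 187
  C = 159
  U = 187 + 5·187 + 3·159 = 1599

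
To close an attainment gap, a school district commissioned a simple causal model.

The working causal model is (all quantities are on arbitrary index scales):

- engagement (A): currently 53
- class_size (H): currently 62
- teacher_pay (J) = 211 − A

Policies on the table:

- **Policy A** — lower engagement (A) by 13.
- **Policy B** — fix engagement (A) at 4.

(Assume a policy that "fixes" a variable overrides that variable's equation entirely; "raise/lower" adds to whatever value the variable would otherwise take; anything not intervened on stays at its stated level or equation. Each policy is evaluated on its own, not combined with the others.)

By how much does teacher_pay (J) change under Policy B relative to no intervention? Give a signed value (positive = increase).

49

Baseline:
  A = 53
  J = 211 − 53 = 158
Policy B (A := 4):
  A = 4
  J = 211 − 4 = 207
Change in J: 207 − 158 = 49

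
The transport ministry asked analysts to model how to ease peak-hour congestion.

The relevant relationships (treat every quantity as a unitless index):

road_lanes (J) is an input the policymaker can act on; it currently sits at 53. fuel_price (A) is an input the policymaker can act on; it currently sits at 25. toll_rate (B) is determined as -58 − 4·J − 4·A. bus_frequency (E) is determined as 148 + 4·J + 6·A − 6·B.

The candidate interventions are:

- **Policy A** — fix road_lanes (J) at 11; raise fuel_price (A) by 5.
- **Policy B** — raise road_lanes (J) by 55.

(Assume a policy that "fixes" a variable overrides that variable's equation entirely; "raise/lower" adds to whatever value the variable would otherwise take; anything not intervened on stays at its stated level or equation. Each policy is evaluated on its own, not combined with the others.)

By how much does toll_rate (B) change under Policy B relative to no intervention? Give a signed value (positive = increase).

Baseline:
  J = 53
  A = 25
  B = -58 − 4·53 − 4·25 = -370
Policy B (J + 55):
  J = 53 + 55 = 108
  A = 25
  B = -58 − 4·108 − 4·25 = -590
Change in B: -590 − (-370) = -220

-220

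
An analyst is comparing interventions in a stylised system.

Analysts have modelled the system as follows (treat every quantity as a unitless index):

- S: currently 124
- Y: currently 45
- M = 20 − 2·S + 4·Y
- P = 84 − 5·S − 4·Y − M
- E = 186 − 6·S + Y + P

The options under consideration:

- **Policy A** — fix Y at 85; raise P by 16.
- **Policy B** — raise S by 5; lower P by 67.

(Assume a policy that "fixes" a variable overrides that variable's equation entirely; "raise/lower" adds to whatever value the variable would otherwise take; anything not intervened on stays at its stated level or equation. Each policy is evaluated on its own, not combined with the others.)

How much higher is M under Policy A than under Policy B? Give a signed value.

Policy A (Y := 85, P + 16):
  S = 124
  Y = 85
  M = 20 − 2·124 + 4·85 = 112
Policy B (S + 5, P − 67):
  S = 124 + 5 = 129
  Y = 45
  M = 20 − 2·129 + 4·45 = -58
M: 112 − (-58) = 170

170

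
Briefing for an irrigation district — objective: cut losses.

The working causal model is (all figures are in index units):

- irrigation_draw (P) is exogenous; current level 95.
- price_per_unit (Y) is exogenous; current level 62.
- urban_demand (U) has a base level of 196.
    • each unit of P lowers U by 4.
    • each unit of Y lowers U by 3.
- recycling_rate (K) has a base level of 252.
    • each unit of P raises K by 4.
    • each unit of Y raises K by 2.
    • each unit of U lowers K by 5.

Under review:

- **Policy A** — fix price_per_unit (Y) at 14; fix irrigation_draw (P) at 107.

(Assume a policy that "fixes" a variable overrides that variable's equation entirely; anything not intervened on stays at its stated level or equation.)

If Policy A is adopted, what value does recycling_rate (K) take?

Policy A (Y := 14, P := 107):
  P = 107
  Y = 14
  U = 196 − 4·107 − 3·14 = -274
  K = 252 + 4·107 + 2·14 − 5·(-274) = 2078

2078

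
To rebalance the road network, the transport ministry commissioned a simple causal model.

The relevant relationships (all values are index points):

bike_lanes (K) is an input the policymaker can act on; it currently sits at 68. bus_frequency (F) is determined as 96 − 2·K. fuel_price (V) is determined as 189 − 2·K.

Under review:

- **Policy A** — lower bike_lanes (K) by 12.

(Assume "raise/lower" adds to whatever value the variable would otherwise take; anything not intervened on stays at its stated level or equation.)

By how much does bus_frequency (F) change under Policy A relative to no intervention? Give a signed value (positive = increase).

Baseline:
  K = 68
  F = 96 − 2·68 = -40
Policy A (K − 12):
  K = 68 − 12 = 56
  F = 96 − 2·56 = -16
Change in F: -16 − (-40) = 24

24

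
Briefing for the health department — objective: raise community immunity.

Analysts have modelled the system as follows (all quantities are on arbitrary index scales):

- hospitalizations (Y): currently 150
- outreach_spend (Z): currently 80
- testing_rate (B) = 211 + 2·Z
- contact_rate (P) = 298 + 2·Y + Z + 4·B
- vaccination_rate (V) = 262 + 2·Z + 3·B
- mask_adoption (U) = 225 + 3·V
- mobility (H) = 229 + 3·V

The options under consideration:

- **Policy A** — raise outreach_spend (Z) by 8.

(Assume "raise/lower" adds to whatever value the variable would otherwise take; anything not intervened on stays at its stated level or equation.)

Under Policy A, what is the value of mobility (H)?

5026

Policy A (Z + 8):
  Z = 80 + 8 = 88
  B = 211 + 2·88 = 387
  V = 262 + 2·88 + 3·387 = 1599
  H = 229 + 3·1599 = 5026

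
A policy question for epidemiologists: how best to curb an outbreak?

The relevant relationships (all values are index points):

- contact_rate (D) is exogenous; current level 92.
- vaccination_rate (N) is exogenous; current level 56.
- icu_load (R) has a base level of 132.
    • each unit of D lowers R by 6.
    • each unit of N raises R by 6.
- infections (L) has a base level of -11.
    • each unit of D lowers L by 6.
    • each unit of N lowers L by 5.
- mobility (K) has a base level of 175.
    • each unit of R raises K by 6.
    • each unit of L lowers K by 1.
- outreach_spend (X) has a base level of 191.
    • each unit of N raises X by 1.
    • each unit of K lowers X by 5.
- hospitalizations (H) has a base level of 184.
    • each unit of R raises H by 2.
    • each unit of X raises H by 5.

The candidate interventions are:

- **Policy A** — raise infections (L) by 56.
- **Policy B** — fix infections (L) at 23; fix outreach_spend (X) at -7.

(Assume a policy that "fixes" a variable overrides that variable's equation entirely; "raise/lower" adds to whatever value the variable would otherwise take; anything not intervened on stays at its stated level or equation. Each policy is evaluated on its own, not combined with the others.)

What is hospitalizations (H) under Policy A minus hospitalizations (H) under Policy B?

Policy A (L + 56):
  D = 92
  N = 56
  R = 132 − 6·92 + 6·56 = -84
  L = -11 − 6·92 − 5·56 (+56 from intervention) = -787
  K = 175 + 6·(-84) − (-787) = 458
  X = 191 + 56 − 5·458 = -2043
  H = 184 + 2·(-84) + 5·(-2043) = -10199
Policy B (L := 23, X := -7):
  D = 92
  N = 56
  R = 132 − 6·92 + 6·56 = -84
  L = 23
  K = 175 + 6·(-84) − 23 = -352
  X = -7
  H = 184 + 2·(-84) + 5·(-7) = -19
H: -10199 − (-19) = -10180

-10180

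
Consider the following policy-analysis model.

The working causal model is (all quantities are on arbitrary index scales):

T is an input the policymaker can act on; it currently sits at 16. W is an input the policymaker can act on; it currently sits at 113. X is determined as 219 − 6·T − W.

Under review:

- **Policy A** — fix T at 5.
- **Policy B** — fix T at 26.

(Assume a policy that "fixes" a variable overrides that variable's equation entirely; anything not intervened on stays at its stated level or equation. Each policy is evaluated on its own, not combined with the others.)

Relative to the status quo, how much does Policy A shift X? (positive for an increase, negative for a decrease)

66

Baseline:
  T = 16
  W = 113
  X = 219 − 6·16 − 113 = 10
Policy A (T := 5):
  T = 5
  W = 113
  X = 219 − 6·5 − 113 = 76
Change in X: 76 − 10 = 66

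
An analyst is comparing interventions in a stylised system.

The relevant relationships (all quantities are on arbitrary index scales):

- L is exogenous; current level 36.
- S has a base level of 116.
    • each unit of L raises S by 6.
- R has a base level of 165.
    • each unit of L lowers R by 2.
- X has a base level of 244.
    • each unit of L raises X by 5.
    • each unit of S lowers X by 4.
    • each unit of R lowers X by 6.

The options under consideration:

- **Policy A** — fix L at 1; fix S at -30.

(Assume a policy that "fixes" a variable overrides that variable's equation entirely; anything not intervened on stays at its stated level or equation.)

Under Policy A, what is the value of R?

163

Policy A (L := 1, S := -30):
  L = 1
  R = 165 − 2·1 = 163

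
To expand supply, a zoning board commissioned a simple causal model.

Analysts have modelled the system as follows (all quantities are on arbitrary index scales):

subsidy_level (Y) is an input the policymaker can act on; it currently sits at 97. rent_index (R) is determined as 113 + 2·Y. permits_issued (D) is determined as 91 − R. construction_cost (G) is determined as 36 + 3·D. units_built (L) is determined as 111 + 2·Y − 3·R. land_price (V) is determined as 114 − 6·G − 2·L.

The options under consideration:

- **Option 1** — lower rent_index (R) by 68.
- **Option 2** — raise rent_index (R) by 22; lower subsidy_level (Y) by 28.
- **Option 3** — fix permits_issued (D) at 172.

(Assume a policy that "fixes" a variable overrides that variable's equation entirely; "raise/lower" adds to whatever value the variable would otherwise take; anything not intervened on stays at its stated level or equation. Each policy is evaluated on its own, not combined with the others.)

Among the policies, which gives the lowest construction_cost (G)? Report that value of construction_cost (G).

Option 1 (R − 68):
  Y = 97
  R = 113 + 2·97 (−68 from intervention) = 239
  D = 91 − 239 = -148
  G = 36 + 3·(-148) = -408
Option 2 (R + 22, Y − 28):
  Y = 97 − 28 = 69
  R = 113 + 2·69 (+22 from intervention) = 273
  D = 91 − 273 = -182
  G = 36 + 3·(-182) = -510
Option 3 (D := 172):
  Y = 97
  R = 113 + 2·97 = 307
  D = 172
  G = 36 + 3·172 = 552
Comparing — Option 1: G=-408, Option 2: G=-510, Option 3: G=552. Lowest is -510 (Option 2).

-510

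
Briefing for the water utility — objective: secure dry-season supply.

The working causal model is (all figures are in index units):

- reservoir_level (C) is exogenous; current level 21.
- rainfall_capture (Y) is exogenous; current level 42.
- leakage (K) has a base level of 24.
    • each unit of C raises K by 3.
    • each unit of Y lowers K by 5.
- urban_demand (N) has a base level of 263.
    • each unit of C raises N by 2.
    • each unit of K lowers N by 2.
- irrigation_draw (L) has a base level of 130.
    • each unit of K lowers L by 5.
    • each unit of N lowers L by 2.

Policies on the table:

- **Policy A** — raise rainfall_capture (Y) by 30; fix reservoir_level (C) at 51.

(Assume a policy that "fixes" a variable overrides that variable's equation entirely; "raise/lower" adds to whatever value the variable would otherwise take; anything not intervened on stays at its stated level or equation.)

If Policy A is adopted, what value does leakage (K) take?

Policy A (Y + 30, C := 51):
  C = 51
  Y = 42 + 30 = 72
  K = 24 + 3·51 − 5·72 = -183

-183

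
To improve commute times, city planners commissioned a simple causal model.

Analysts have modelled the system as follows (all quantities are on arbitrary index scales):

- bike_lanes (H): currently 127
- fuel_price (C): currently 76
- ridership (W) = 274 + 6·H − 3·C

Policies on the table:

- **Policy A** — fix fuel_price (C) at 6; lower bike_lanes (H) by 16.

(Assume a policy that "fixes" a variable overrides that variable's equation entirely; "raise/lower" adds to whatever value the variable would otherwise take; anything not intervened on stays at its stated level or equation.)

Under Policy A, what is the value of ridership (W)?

Policy A (C := 6, H − 16):
  H = 127 − 16 = 111
  C = 6
  W = 274 + 6·111 − 3·6 = 922

922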